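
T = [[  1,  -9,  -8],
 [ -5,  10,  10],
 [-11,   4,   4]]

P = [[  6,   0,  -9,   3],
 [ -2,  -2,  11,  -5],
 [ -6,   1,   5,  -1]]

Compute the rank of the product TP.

First compute TP:
[[ 72,  10, -148,  56],
 [-110, -10, 205, -75],
 [-98,  -4, 163, -57]]
Now row reduce the product.
R2 ← R2 + (55/36)·R1: [0, 95/18, -190/9, 95/9]
R3 ← R3 + (49/36)·R1: [0, 173/18, -346/9, 173/9]
R3 ← R3 − (173/95)·R2: [0, 0, 0, 0]
2 nonzero rows, so rank(TP) = 2.

2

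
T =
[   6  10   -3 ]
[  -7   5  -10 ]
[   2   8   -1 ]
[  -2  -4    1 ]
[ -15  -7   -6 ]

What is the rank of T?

Row reduce to echelon form.
R2 ← R2 + (7/6)·R1: [0, 50/3, -27/2]
R3 ← R3 − (1/3)·R1: [0, 14/3, 0]
R4 ← R4 + (1/3)·R1: [0, -2/3, 0]
R5 ← R5 + (5/2)·R1: [0, 18, -27/2]
R3 ← R3 − (7/25)·R2: [0, 0, 189/50]
R4 ← R4 + (1/25)·R2: [0, 0, -27/50]
R5 ← R5 − (27/25)·R2: [0, 0, 27/25]
R4 ← R4 + (1/7)·R3: [0, 0, 0]
R5 ← R5 − (2/7)·R3: [0, 0, 0]
Echelon form has 3 nonzero rows, so rank(T) = 3.

3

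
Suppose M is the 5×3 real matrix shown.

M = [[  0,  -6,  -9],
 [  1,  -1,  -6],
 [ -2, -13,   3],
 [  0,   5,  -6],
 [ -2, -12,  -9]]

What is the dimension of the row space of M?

Row reduce to echelon form.
Swap R1 ↔ R2
R3 ← R3 + (2)·R1: [0, -15, -9]
R5 ← R5 + (2)·R1: [0, -14, -21]
R3 ← R3 − (5/2)·R2: [0, 0, 27/2]
R4 ← R4 + (5/6)·R2: [0, 0, -27/2]
R5 ← R5 − (7/3)·R2: [0, 0, 0]
R4 ← R4 + R3: [0, 0, 0]
Echelon form has 3 nonzero rows, so rank(M) = 3.
The row space has dimension equal to the rank: 3.

3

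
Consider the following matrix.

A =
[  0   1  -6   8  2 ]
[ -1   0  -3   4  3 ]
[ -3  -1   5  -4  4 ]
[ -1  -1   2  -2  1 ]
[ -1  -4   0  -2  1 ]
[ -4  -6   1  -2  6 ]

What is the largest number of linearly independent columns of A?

Row reduce to echelon form.
Swap R1 ↔ R2
R3 ← R3 − (3)·R1: [0, -1, 14, -16, -5]
R4 ← R4 − R1: [0, -1, 5, -6, -2]
R5 ← R5 − R1: [0, -4, 3, -6, -2]
R6 ← R6 − (4)·R1: [0, -6, 13, -18, -6]
R3 ← R3 + R2: [0, 0, 8, -8, -3]
R4 ← R4 + R2: [0, 0, -1, 2, 0]
R5 ← R5 + (4)·R2: [0, 0, -21, 26, 6]
R6 ← R6 + (6)·R2: [0, 0, -23, 30, 6]
R4 ← R4 + (1/8)·R3: [0, 0, 0, 1, -3/8]
R5 ← R5 + (21/8)·R3: [0, 0, 0, 5, -15/8]
R6 ← R6 + (23/8)·R3: [0, 0, 0, 7, -21/8]
R5 ← R5 − (5)·R4: [0, 0, 0, 0, 0]
R6 ← R6 − (7)·R4: [0, 0, 0, 0, 0]
Echelon form has 4 nonzero rows, so rank(A) = 4.
The rank gives the maximum number of linearly independent columns: 4.

4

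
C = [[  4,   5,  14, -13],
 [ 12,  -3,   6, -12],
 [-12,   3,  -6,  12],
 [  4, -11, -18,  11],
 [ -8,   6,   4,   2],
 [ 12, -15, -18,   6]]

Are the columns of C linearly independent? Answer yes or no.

Row reduce C to echelon form.
R2 ← R2 − (3)·R1: [0, -18, -36, 27]
R3 ← R3 + (3)·R1: [0, 18, 36, -27]
R4 ← R4 − R1: [0, -16, -32, 24]
R5 ← R5 + (2)·R1: [0, 16, 32, -24]
R6 ← R6 − (3)·R1: [0, -30, -60, 45]
R3 ← R3 + R2: [0, 0, 0, 0]
R4 ← R4 − (8/9)·R2: [0, 0, 0, 0]
R5 ← R5 + (8/9)·R2: [0, 0, 0, 0]
R6 ← R6 − (5/3)·R2: [0, 0, 0, 0]
2 pivots among 4 columns.
Only 2 < 4 pivot columns, so the columns are linearly dependent.

no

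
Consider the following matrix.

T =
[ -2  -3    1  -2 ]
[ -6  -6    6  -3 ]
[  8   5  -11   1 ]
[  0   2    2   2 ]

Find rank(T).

Row reduce to echelon form.
R2 ← R2 − (3)·R1: [0, 3, 3, 3]
R3 ← R3 + (4)·R1: [0, -7, -7, -7]
R3 ← R3 + (7/3)·R2: [0, 0, 0, 0]
R4 ← R4 − (2/3)·R2: [0, 0, 0, 0]
Echelon form has 2 nonzero rows, so rank(T) = 2.

2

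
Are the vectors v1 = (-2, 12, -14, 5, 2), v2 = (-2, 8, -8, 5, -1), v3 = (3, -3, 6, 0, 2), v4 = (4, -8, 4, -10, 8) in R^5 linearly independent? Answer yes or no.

Form the matrix with these vectors as rows and row reduce.
R2 ← R2 − R1: [0, -4, 6, 0, -3]
R3 ← R3 + (3/2)·R1: [0, 15, -15, 15/2, 5]
R4 ← R4 + (2)·R1: [0, 16, -24, 0, 12]
R3 ← R3 + (15/4)·R2: [0, 0, 15/2, 15/2, -25/4]
R4 ← R4 + (4)·R2: [0, 0, 0, 0, 0]
3 nonzero rows, so the 4 vectors span a space of dimension 3.
Since 3 < 4, the vectors are linearly dependent.

no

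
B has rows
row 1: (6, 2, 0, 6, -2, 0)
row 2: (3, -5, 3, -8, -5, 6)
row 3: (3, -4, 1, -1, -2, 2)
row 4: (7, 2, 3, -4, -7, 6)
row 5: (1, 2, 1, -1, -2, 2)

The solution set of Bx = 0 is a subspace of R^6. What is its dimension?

2

Row reduce to echelon form.
R2 ← R2 − (1/2)·R1: [0, -6, 3, -11, -4, 6]
R3 ← R3 − (1/2)·R1: [0, -5, 1, -4, -1, 2]
R4 ← R4 − (7/6)·R1: [0, -1/3, 3, -11, -14/3, 6]
R5 ← R5 − (1/6)·R1: [0, 5/3, 1, -2, -5/3, 2]
R3 ← R3 − (5/6)·R2: [0, 0, -3/2, 31/6, 7/3, -3]
R4 ← R4 − (1/18)·R2: [0, 0, 17/6, -187/18, -40/9, 17/3]
R5 ← R5 + (5/18)·R2: [0, 0, 11/6, -91/18, -25/9, 11/3]
R4 ← R4 + (17/9)·R3: [0, 0, 0, -17/27, -1/27, 0]
R5 ← R5 + (11/9)·R3: [0, 0, 0, 34/27, 2/27, 0]
R5 ← R5 + (2)·R4: [0, 0, 0, 0, 0, 0]
4 nonzero rows, so rank(B) = 4.
B has 6 columns; by rank–nullity, nullity = 6 − 4 = 2.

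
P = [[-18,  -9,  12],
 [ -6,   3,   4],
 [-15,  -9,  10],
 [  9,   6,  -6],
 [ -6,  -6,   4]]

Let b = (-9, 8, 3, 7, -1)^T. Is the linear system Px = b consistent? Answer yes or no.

no

Row reduce the augmented matrix [P | b].
R2 ← R2 − (1/3)·R1: [0, 6, 0, 11]
R3 ← R3 − (5/6)·R1: [0, -3/2, 0, 21/2]
R4 ← R4 + (1/2)·R1: [0, 3/2, 0, 5/2]
R5 ← R5 − (1/3)·R1: [0, -3, 0, 2]
R3 ← R3 + (1/4)·R2: [0, 0, 0, 53/4]
R4 ← R4 − (1/4)·R2: [0, 0, 0, -1/4]
R5 ← R5 + (1/2)·R2: [0, 0, 0, 15/2]
R4 ← R4 + (1/53)·R3: [0, 0, 0, 0]
R5 ← R5 − (30/53)·R3: [0, 0, 0, 0]
The echelon form has 3 nonzero rows; the last pivot sits in the augmented column, so rank(P) = 2 but rank([P|b]) = 3.
Since the ranks differ, the system is inconsistent.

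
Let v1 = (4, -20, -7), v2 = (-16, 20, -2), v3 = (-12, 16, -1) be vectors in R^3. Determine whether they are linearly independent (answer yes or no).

Form the matrix with these vectors as rows and row reduce.
R2 ← R2 + (4)·R1: [0, -60, -30]
R3 ← R3 + (3)·R1: [0, -44, -22]
R3 ← R3 − (11/15)·R2: [0, 0, 0]
2 nonzero rows, so the 3 vectors span a space of dimension 2.
Since 2 < 3, the vectors are linearly dependent.

no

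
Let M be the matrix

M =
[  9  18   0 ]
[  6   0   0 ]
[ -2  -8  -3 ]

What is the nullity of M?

0

Row reduce to echelon form.
R2 ← R2 − (2/3)·R1: [0, -12, 0]
R3 ← R3 + (2/9)·R1: [0, -4, -3]
R3 ← R3 − (1/3)·R2: [0, 0, -3]
3 nonzero rows, so rank(M) = 3.
M has 3 columns; by rank–nullity, nullity = 3 − 3 = 0.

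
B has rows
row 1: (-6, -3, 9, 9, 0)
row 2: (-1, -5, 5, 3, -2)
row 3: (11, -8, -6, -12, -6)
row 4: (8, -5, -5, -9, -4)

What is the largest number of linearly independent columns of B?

2

Row reduce to echelon form.
R2 ← R2 − (1/6)·R1: [0, -9/2, 7/2, 3/2, -2]
R3 ← R3 + (11/6)·R1: [0, -27/2, 21/2, 9/2, -6]
R4 ← R4 + (4/3)·R1: [0, -9, 7, 3, -4]
R3 ← R3 − (3)·R2: [0, 0, 0, 0, 0]
R4 ← R4 − (2)·R2: [0, 0, 0, 0, 0]
Echelon form has 2 nonzero rows, so rank(B) = 2.
The rank gives the maximum number of linearly independent columns: 2.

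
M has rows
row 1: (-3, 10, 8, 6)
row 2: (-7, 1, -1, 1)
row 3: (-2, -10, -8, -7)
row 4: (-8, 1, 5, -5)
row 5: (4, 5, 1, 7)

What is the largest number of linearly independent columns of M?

3

Row reduce to echelon form.
R2 ← R2 − (7/3)·R1: [0, -67/3, -59/3, -13]
R3 ← R3 − (2/3)·R1: [0, -50/3, -40/3, -11]
R4 ← R4 − (8/3)·R1: [0, -77/3, -49/3, -21]
R5 ← R5 + (4/3)·R1: [0, 55/3, 35/3, 15]
R3 ← R3 − (50/67)·R2: [0, 0, 90/67, -87/67]
R4 ← R4 − (77/67)·R2: [0, 0, 420/67, -406/67]
R5 ← R5 + (55/67)·R2: [0, 0, -300/67, 290/67]
R4 ← R4 − (14/3)·R3: [0, 0, 0, 0]
R5 ← R5 + (10/3)·R3: [0, 0, 0, 0]
Echelon form has 3 nonzero rows, so rank(M) = 3.
The rank gives the maximum number of linearly independent columns: 3.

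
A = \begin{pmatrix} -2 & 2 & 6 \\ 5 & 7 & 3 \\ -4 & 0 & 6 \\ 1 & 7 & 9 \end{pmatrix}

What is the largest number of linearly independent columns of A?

2

Row reduce to echelon form.
R2 ← R2 + (5/2)·R1: [0, 12, 18]
R3 ← R3 − (2)·R1: [0, -4, -6]
R4 ← R4 + (1/2)·R1: [0, 8, 12]
R3 ← R3 + (1/3)·R2: [0, 0, 0]
R4 ← R4 − (2/3)·R2: [0, 0, 0]
Echelon form has 2 nonzero rows, so rank(A) = 2.
The rank gives the maximum number of linearly independent columns: 2.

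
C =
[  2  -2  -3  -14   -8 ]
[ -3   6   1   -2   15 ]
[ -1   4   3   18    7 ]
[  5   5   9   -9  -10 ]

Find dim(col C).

Row reduce to echelon form.
R2 ← R2 + (3/2)·R1: [0, 3, -7/2, -23, 3]
R3 ← R3 + (1/2)·R1: [0, 3, 3/2, 11, 3]
R4 ← R4 − (5/2)·R1: [0, 10, 33/2, 26, 10]
R3 ← R3 − R2: [0, 0, 5, 34, 0]
R4 ← R4 − (10/3)·R2: [0, 0, 169/6, 308/3, 0]
R4 ← R4 − (169/30)·R3: [0, 0, 0, -1333/15, 0]
Echelon form has 4 nonzero rows, so rank(C) = 4.
The column space has dimension equal to the rank: 4.

4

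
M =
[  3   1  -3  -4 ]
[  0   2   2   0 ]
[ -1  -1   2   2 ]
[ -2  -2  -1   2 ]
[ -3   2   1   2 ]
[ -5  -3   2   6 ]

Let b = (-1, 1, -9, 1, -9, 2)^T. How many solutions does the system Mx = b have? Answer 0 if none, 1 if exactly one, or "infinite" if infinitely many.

Row reduce the augmented matrix [M | b].
R3 ← R3 + (1/3)·R1: [0, -2/3, 1, 2/3, -28/3]
R4 ← R4 + (2/3)·R1: [0, -4/3, -3, -2/3, 1/3]
R5 ← R5 + R1: [0, 3, -2, -2, -10]
R6 ← R6 + (5/3)·R1: [0, -4/3, -3, -2/3, 1/3]
R3 ← R3 + (1/3)·R2: [0, 0, 5/3, 2/3, -9]
R4 ← R4 + (2/3)·R2: [0, 0, -5/3, -2/3, 1]
R5 ← R5 − (3/2)·R2: [0, 0, -5, -2, -23/2]
R6 ← R6 + (2/3)·R2: [0, 0, -5/3, -2/3, 1]
R4 ← R4 + R3: [0, 0, 0, 0, -8]
R5 ← R5 + (3)·R3: [0, 0, 0, 0, -77/2]
R6 ← R6 + R3: [0, 0, 0, 0, -8]
R5 ← R5 − (77/16)·R4: [0, 0, 0, 0, 0]
R6 ← R6 − R4: [0, 0, 0, 0, 0]
The echelon form has 4 nonzero rows; the last pivot sits in the augmented column, so rank(M) = 3 but rank([M|b]) = 4.
Since the ranks differ, the system is inconsistent.
It has no solutions.

0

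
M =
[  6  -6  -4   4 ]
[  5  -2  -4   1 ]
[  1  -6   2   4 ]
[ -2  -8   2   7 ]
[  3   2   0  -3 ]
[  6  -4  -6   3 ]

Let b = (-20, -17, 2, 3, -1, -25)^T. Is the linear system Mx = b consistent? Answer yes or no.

yes

Row reduce the augmented matrix [M | b].
R2 ← R2 − (5/6)·R1: [0, 3, -2/3, -7/3, -1/3]
R3 ← R3 − (1/6)·R1: [0, -5, 8/3, 10/3, 16/3]
R4 ← R4 + (1/3)·R1: [0, -10, 2/3, 25/3, -11/3]
R5 ← R5 − (1/2)·R1: [0, 5, 2, -5, 9]
R6 ← R6 − R1: [0, 2, -2, -1, -5]
R3 ← R3 + (5/3)·R2: [0, 0, 14/9, -5/9, 43/9]
R4 ← R4 + (10/3)·R2: [0, 0, -14/9, 5/9, -43/9]
R5 ← R5 − (5/3)·R2: [0, 0, 28/9, -10/9, 86/9]
R6 ← R6 − (2/3)·R2: [0, 0, -14/9, 5/9, -43/9]
R4 ← R4 + R3: [0, 0, 0, 0, 0]
R5 ← R5 − (2)·R3: [0, 0, 0, 0, 0]
R6 ← R6 + R3: [0, 0, 0, 0, 0]
The echelon form has 3 nonzero rows, and every pivot lies in the first 4 columns, so rank(M) = rank([M|b]) = 3.
The system is consistent.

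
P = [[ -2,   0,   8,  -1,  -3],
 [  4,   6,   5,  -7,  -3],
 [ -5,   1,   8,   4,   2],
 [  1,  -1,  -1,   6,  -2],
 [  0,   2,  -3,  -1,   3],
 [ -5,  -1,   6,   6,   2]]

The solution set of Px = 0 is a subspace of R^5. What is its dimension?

0

Row reduce to echelon form.
R2 ← R2 + (2)·R1: [0, 6, 21, -9, -9]
R3 ← R3 − (5/2)·R1: [0, 1, -12, 13/2, 19/2]
R4 ← R4 + (1/2)·R1: [0, -1, 3, 11/2, -7/2]
R6 ← R6 − (5/2)·R1: [0, -1, -14, 17/2, 19/2]
R3 ← R3 − (1/6)·R2: [0, 0, -31/2, 8, 11]
R4 ← R4 + (1/6)·R2: [0, 0, 13/2, 4, -5]
R5 ← R5 − (1/3)·R2: [0, 0, -10, 2, 6]
R6 ← R6 + (1/6)·R2: [0, 0, -21/2, 7, 8]
R4 ← R4 + (13/31)·R3: [0, 0, 0, 228/31, -12/31]
R5 ← R5 − (20/31)·R3: [0, 0, 0, -98/31, -34/31]
R6 ← R6 − (21/31)·R3: [0, 0, 0, 49/31, 17/31]
R5 ← R5 + (49/114)·R4: [0, 0, 0, 0, -24/19]
R6 ← R6 − (49/228)·R4: [0, 0, 0, 0, 12/19]
R6 ← R6 + (1/2)·R5: [0, 0, 0, 0, 0]
5 nonzero rows, so rank(P) = 5.
P has 5 columns; by rank–nullity, nullity = 5 − 5 = 0.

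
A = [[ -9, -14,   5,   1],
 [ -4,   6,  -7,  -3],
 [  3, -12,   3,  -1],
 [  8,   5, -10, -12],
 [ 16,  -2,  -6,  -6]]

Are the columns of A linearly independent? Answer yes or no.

yes

Row reduce A to echelon form.
R2 ← R2 − (4/9)·R1: [0, 110/9, -83/9, -31/9]
R3 ← R3 + (1/3)·R1: [0, -50/3, 14/3, -2/3]
R4 ← R4 + (8/9)·R1: [0, -67/9, -50/9, -100/9]
R5 ← R5 + (16/9)·R1: [0, -242/9, 26/9, -38/9]
R3 ← R3 + (15/11)·R2: [0, 0, -87/11, -59/11]
R4 ← R4 + (67/110)·R2: [0, 0, -1229/110, -1453/110]
R5 ← R5 + (11/5)·R2: [0, 0, -87/5, -59/5]
R4 ← R4 − (1229/870)·R3: [0, 0, 0, -490/87]
R5 ← R5 − (11/5)·R3: [0, 0, 0, 0]
4 pivots among 4 columns.
Every column is a pivot column, so the columns are linearly independent.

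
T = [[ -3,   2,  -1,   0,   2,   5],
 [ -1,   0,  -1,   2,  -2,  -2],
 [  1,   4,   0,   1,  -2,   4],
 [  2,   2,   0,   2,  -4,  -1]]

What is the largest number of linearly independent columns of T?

Row reduce to echelon form.
R2 ← R2 − (1/3)·R1: [0, -2/3, -2/3, 2, -8/3, -11/3]
R3 ← R3 + (1/3)·R1: [0, 14/3, -1/3, 1, -4/3, 17/3]
R4 ← R4 + (2/3)·R1: [0, 10/3, -2/3, 2, -8/3, 7/3]
R3 ← R3 + (7)·R2: [0, 0, -5, 15, -20, -20]
R4 ← R4 + (5)·R2: [0, 0, -4, 12, -16, -16]
R4 ← R4 − (4/5)·R3: [0, 0, 0, 0, 0, 0]
Echelon form has 3 nonzero rows, so rank(T) = 3.
The rank gives the maximum number of linearly independent columns: 3.

3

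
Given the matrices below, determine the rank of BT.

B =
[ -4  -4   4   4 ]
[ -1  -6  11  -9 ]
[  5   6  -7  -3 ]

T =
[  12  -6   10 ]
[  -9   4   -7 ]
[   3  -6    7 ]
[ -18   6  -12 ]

2

First compute BT:
[[-72,   8, -32],
 [237, -138, 217],
 [ 39,  18,  -5]]
Now row reduce the product.
R2 ← R2 + (79/24)·R1: [0, -335/3, 335/3]
R3 ← R3 + (13/24)·R1: [0, 67/3, -67/3]
R3 ← R3 + (1/5)·R2: [0, 0, 0]
2 nonzero rows, so rank(BT) = 2.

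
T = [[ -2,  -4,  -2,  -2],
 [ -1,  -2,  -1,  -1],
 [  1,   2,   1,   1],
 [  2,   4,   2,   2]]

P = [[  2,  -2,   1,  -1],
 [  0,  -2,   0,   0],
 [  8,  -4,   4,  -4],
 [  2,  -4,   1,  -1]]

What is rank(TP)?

First compute TP:
[[-24,  28, -12,  12],
 [-12,  14,  -6,   6],
 [ 12, -14,   6,  -6],
 [ 24, -28,  12, -12]]
Now row reduce the product.
R2 ← R2 − (1/2)·R1: [0, 0, 0, 0]
R3 ← R3 + (1/2)·R1: [0, 0, 0, 0]
R4 ← R4 + R1: [0, 0, 0, 0]
1 nonzero row, so rank(TP) = 1.

1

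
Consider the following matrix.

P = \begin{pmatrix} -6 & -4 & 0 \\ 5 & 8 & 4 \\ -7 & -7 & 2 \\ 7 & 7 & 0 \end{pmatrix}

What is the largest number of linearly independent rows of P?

Row reduce to echelon form.
R2 ← R2 + (5/6)·R1: [0, 14/3, 4]
R3 ← R3 − (7/6)·R1: [0, -7/3, 2]
R4 ← R4 + (7/6)·R1: [0, 7/3, 0]
R3 ← R3 + (1/2)·R2: [0, 0, 4]
R4 ← R4 − (1/2)·R2: [0, 0, -2]
R4 ← R4 + (1/2)·R3: [0, 0, 0]
Echelon form has 3 nonzero rows, so rank(P) = 3.
The rank gives the maximum number of linearly independent rows: 3.

3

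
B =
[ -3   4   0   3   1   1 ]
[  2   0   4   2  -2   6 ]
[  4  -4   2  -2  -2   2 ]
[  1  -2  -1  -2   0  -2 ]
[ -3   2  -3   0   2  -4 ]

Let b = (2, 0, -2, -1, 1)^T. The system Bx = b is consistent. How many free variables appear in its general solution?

4

Row reduce the augmented matrix [B | b].
R2 ← R2 + (2/3)·R1: [0, 8/3, 4, 4, -4/3, 20/3, 4/3]
R3 ← R3 + (4/3)·R1: [0, 4/3, 2, 2, -2/3, 10/3, 2/3]
R4 ← R4 + (1/3)·R1: [0, -2/3, -1, -1, 1/3, -5/3, -1/3]
R5 ← R5 − R1: [0, -2, -3, -3, 1, -5, -1]
R3 ← R3 − (1/2)·R2: [0, 0, 0, 0, 0, 0, 0]
R4 ← R4 + (1/4)·R2: [0, 0, 0, 0, 0, 0, 0]
R5 ← R5 + (3/4)·R2: [0, 0, 0, 0, 0, 0, 0]
The echelon form has 2 nonzero rows, and every pivot lies in the first 6 columns, so rank(B) = rank([B|b]) = 2.
The system is consistent.
Free variables = (unknowns) − (rank) = 6 − 2 = 4.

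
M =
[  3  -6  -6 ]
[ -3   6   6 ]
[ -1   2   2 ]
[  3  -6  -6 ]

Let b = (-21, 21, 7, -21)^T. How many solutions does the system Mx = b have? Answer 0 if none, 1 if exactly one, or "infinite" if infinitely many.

Row reduce the augmented matrix [M | b].
R2 ← R2 + R1: [0, 0, 0, 0]
R3 ← R3 + (1/3)·R1: [0, 0, 0, 0]
R4 ← R4 − R1: [0, 0, 0, 0]
The echelon form has 1 nonzero rows, and every pivot lies in the first 3 columns, so rank(M) = rank([M|b]) = 1.
The system is consistent.
rank = 1 < 3 unknowns, so there are infinitely many solutions.

infinite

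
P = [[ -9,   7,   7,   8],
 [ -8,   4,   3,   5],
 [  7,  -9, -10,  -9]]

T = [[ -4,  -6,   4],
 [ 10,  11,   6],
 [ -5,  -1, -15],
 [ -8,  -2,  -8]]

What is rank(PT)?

First compute PT:
[[  7, 108, -163],
 [ 17,  79, -93],
 [  4, -113, 196]]
Now row reduce the product.
R2 ← R2 − (17/7)·R1: [0, -1283/7, 2120/7]
R3 ← R3 − (4/7)·R1: [0, -1223/7, 2024/7]
R3 ← R3 − (1223/1283)·R2: [0, 0, 576/1283]
3 nonzero rows, so rank(PT) = 3.

3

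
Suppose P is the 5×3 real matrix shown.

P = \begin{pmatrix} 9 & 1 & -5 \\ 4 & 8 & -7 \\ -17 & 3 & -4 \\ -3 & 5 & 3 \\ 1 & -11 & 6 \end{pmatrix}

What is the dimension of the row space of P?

Row reduce to echelon form.
R2 ← R2 − (4/9)·R1: [0, 68/9, -43/9]
R3 ← R3 + (17/9)·R1: [0, 44/9, -121/9]
R4 ← R4 + (1/3)·R1: [0, 16/3, 4/3]
R5 ← R5 − (1/9)·R1: [0, -100/9, 59/9]
R3 ← R3 − (11/17)·R2: [0, 0, -176/17]
R4 ← R4 − (12/17)·R2: [0, 0, 80/17]
R5 ← R5 + (25/17)·R2: [0, 0, -8/17]
R4 ← R4 + (5/11)·R3: [0, 0, 0]
R5 ← R5 − (1/22)·R3: [0, 0, 0]
Echelon form has 3 nonzero rows, so rank(P) = 3.
The row space has dimension equal to the rank: 3.

3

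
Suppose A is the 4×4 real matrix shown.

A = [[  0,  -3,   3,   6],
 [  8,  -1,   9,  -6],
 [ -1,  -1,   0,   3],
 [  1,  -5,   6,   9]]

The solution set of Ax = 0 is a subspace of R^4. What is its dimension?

2

Row reduce to echelon form.
Swap R1 ↔ R2
R3 ← R3 + (1/8)·R1: [0, -9/8, 9/8, 9/4]
R4 ← R4 − (1/8)·R1: [0, -39/8, 39/8, 39/4]
R3 ← R3 − (3/8)·R2: [0, 0, 0, 0]
R4 ← R4 − (13/8)·R2: [0, 0, 0, 0]
2 nonzero rows, so rank(A) = 2.
A has 4 columns; by rank–nullity, nullity = 4 − 2 = 2.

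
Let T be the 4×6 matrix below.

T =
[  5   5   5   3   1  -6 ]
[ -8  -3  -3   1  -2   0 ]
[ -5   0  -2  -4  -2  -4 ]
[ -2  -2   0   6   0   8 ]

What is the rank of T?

Row reduce to echelon form.
R2 ← R2 + (8/5)·R1: [0, 5, 5, 29/5, -2/5, -48/5]
R3 ← R3 + R1: [0, 5, 3, -1, -1, -10]
R4 ← R4 + (2/5)·R1: [0, 0, 2, 36/5, 2/5, 28/5]
R3 ← R3 − R2: [0, 0, -2, -34/5, -3/5, -2/5]
R4 ← R4 + R3: [0, 0, 0, 2/5, -1/5, 26/5]
Echelon form has 4 nonzero rows, so rank(T) = 4.

4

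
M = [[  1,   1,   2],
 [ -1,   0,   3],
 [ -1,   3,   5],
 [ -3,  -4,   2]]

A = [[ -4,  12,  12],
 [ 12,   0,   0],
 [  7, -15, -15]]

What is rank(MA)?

First compute MA:
[[ 22, -18, -18],
 [ 25, -57, -57],
 [ 75, -87, -87],
 [-22, -66, -66]]
Now row reduce the product.
R2 ← R2 − (25/22)·R1: [0, -402/11, -402/11]
R3 ← R3 − (75/22)·R1: [0, -282/11, -282/11]
R4 ← R4 + R1: [0, -84, -84]
R3 ← R3 − (47/67)·R2: [0, 0, 0]
R4 ← R4 − (154/67)·R2: [0, 0, 0]
2 nonzero rows, so rank(MA) = 2.

2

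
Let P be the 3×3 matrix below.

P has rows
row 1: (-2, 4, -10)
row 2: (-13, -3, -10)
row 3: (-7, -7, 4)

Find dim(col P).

3

Row reduce to echelon form.
R2 ← R2 − (13/2)·R1: [0, -29, 55]
R3 ← R3 − (7/2)·R1: [0, -21, 39]
R3 ← R3 − (21/29)·R2: [0, 0, -24/29]
Echelon form has 3 nonzero rows, so rank(P) = 3.
The column space has dimension equal to the rank: 3.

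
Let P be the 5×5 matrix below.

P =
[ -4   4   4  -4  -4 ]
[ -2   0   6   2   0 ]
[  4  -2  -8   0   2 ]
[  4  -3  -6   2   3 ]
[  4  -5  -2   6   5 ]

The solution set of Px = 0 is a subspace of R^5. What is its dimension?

Row reduce to echelon form.
R2 ← R2 − (1/2)·R1: [0, -2, 4, 4, 2]
R3 ← R3 + R1: [0, 2, -4, -4, -2]
R4 ← R4 + R1: [0, 1, -2, -2, -1]
R5 ← R5 + R1: [0, -1, 2, 2, 1]
R3 ← R3 + R2: [0, 0, 0, 0, 0]
R4 ← R4 + (1/2)·R2: [0, 0, 0, 0, 0]
R5 ← R5 − (1/2)·R2: [0, 0, 0, 0, 0]
2 nonzero rows, so rank(P) = 2.
P has 5 columns; by rank–nullity, nullity = 5 − 2 = 3.

3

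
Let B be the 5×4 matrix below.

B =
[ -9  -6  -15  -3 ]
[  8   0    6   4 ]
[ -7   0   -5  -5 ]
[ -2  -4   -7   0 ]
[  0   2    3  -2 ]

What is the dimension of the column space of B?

3

Row reduce to echelon form.
R2 ← R2 + (8/9)·R1: [0, -16/3, -22/3, 4/3]
R3 ← R3 − (7/9)·R1: [0, 14/3, 20/3, -8/3]
R4 ← R4 − (2/9)·R1: [0, -8/3, -11/3, 2/3]
R3 ← R3 + (7/8)·R2: [0, 0, 1/4, -3/2]
R4 ← R4 − (1/2)·R2: [0, 0, 0, 0]
R5 ← R5 + (3/8)·R2: [0, 0, 1/4, -3/2]
R5 ← R5 − R3: [0, 0, 0, 0]
Echelon form has 3 nonzero rows, so rank(B) = 3.
The column space has dimension equal to the rank: 3.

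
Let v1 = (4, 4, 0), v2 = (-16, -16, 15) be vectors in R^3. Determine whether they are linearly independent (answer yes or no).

yes

Form the matrix with these vectors as rows and row reduce.
R2 ← R2 + (4)·R1: [0, 0, 15]
2 nonzero rows, so the 2 vectors span a space of dimension 2.
Since 2 = 2, the vectors are linearly independent.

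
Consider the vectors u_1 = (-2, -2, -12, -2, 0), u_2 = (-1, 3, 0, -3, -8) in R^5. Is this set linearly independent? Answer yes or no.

Form the matrix with these vectors as rows and row reduce.
R2 ← R2 − (1/2)·R1: [0, 4, 6, -2, -8]
2 nonzero rows, so the 2 vectors span a space of dimension 2.
Since 2 = 2, the vectors are linearly independent.

yes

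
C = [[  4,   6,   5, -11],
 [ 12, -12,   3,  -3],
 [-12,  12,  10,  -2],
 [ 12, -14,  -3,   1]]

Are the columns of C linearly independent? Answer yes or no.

Row reduce C to echelon form.
R2 ← R2 − (3)·R1: [0, -30, -12, 30]
R3 ← R3 + (3)·R1: [0, 30, 25, -35]
R4 ← R4 − (3)·R1: [0, -32, -18, 34]
R3 ← R3 + R2: [0, 0, 13, -5]
R4 ← R4 − (16/15)·R2: [0, 0, -26/5, 2]
R4 ← R4 + (2/5)·R3: [0, 0, 0, 0]
3 pivots among 4 columns.
Only 3 < 4 pivot columns, so the columns are linearly dependent.

no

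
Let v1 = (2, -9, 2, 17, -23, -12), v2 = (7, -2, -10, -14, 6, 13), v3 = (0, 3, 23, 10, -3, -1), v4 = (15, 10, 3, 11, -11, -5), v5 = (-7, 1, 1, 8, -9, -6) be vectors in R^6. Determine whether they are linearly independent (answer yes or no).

yes

Form the matrix with these vectors as rows and row reduce.
R2 ← R2 − (7/2)·R1: [0, 59/2, -17, -147/2, 173/2, 55]
R4 ← R4 − (15/2)·R1: [0, 155/2, -12, -233/2, 323/2, 85]
R5 ← R5 + (7/2)·R1: [0, -61/2, 8, 135/2, -179/2, -48]
R3 ← R3 − (6/59)·R2: [0, 0, 1459/59, 1031/59, -696/59, -389/59]
R4 ← R4 − (155/59)·R2: [0, 0, 1927/59, 4519/59, -3879/59, -3510/59]
R5 ← R5 + (61/59)·R2: [0, 0, -565/59, -501/59, -4/59, 523/59]
R4 ← R4 − (1927/1459)·R3: [0, 0, 0, 78076/1459, -73191/1459, -74093/1459]
R5 ← R5 + (565/1459)·R3: [0, 0, 0, -2516/1459, -6764/1459, 9208/1459]
R5 ← R5 + (629/19519)·R4: [0, 0, 0, 0, -122045/19519, 91245/19519]
5 nonzero rows, so the 5 vectors span a space of dimension 5.
Since 5 = 5, the vectors are linearly independent.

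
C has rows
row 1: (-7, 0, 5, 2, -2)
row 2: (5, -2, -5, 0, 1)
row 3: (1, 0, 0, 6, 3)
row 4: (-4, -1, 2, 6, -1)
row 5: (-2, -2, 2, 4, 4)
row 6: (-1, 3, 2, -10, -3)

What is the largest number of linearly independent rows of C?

4

Row reduce to echelon form.
R2 ← R2 + (5/7)·R1: [0, -2, -10/7, 10/7, -3/7]
R3 ← R3 + (1/7)·R1: [0, 0, 5/7, 44/7, 19/7]
R4 ← R4 − (4/7)·R1: [0, -1, -6/7, 34/7, 1/7]
R5 ← R5 − (2/7)·R1: [0, -2, 4/7, 24/7, 32/7]
R6 ← R6 − (1/7)·R1: [0, 3, 9/7, -72/7, -19/7]
R4 ← R4 − (1/2)·R2: [0, 0, -1/7, 29/7, 5/14]
R5 ← R5 − R2: [0, 0, 2, 2, 5]
R6 ← R6 + (3/2)·R2: [0, 0, -6/7, -57/7, -47/14]
R4 ← R4 + (1/5)·R3: [0, 0, 0, 27/5, 9/10]
R5 ← R5 − (14/5)·R3: [0, 0, 0, -78/5, -13/5]
R6 ← R6 + (6/5)·R3: [0, 0, 0, -3/5, -1/10]
R5 ← R5 + (26/9)·R4: [0, 0, 0, 0, 0]
R6 ← R6 + (1/9)·R4: [0, 0, 0, 0, 0]
Echelon form has 4 nonzero rows, so rank(C) = 4.
The rank gives the maximum number of linearly independent rows: 4.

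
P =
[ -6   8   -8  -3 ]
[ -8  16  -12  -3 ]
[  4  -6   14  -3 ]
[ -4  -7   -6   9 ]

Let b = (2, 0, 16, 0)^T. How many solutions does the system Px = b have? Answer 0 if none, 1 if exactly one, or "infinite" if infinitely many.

1

Row reduce the augmented matrix [P | b].
R2 ← R2 − (4/3)·R1: [0, 16/3, -4/3, 1, -8/3]
R3 ← R3 + (2/3)·R1: [0, -2/3, 26/3, -5, 52/3]
R4 ← R4 − (2/3)·R1: [0, -37/3, -2/3, 11, -4/3]
R3 ← R3 + (1/8)·R2: [0, 0, 17/2, -39/8, 17]
R4 ← R4 + (37/16)·R2: [0, 0, -15/4, 213/16, -15/2]
R4 ← R4 + (15/34)·R3: [0, 0, 0, 759/68, 0]
The echelon form has 4 nonzero rows, and every pivot lies in the first 4 columns, so rank(P) = rank([P|b]) = 4.
The system is consistent.
rank = 4 = number of unknowns, so the solution is unique.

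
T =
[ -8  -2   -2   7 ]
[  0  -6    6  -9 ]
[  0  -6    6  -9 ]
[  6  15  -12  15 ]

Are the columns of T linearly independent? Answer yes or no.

Row reduce T to echelon form.
R4 ← R4 + (3/4)·R1: [0, 27/2, -27/2, 81/4]
R3 ← R3 − R2: [0, 0, 0, 0]
R4 ← R4 + (9/4)·R2: [0, 0, 0, 0]
2 pivots among 4 columns.
Only 2 < 4 pivot columns, so the columns are linearly dependent.

no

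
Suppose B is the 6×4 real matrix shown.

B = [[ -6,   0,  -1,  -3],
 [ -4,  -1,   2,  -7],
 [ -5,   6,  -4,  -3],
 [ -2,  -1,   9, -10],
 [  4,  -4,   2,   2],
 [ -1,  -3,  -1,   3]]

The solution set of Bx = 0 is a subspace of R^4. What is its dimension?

Row reduce to echelon form.
R2 ← R2 − (2/3)·R1: [0, -1, 8/3, -5]
R3 ← R3 − (5/6)·R1: [0, 6, -19/6, -1/2]
R4 ← R4 − (1/3)·R1: [0, -1, 28/3, -9]
R5 ← R5 + (2/3)·R1: [0, -4, 4/3, 0]
R6 ← R6 − (1/6)·R1: [0, -3, -5/6, 7/2]
R3 ← R3 + (6)·R2: [0, 0, 77/6, -61/2]
R4 ← R4 − R2: [0, 0, 20/3, -4]
R5 ← R5 − (4)·R2: [0, 0, -28/3, 20]
R6 ← R6 − (3)·R2: [0, 0, -53/6, 37/2]
R4 ← R4 − (40/77)·R3: [0, 0, 0, 912/77]
R5 ← R5 + (8/11)·R3: [0, 0, 0, -24/11]
R6 ← R6 + (53/77)·R3: [0, 0, 0, -192/77]
R5 ← R5 + (7/38)·R4: [0, 0, 0, 0]
R6 ← R6 + (4/19)·R4: [0, 0, 0, 0]
4 nonzero rows, so rank(B) = 4.
B has 4 columns; by rank–nullity, nullity = 4 − 4 = 0.

0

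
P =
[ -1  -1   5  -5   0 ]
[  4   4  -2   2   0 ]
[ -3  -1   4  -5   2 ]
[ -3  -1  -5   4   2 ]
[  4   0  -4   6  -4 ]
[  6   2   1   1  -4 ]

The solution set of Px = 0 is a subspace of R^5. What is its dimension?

2

Row reduce to echelon form.
R2 ← R2 + (4)·R1: [0, 0, 18, -18, 0]
R3 ← R3 − (3)·R1: [0, 2, -11, 10, 2]
R4 ← R4 − (3)·R1: [0, 2, -20, 19, 2]
R5 ← R5 + (4)·R1: [0, -4, 16, -14, -4]
R6 ← R6 + (6)·R1: [0, -4, 31, -29, -4]
Swap R2 ↔ R3
R4 ← R4 − R2: [0, 0, -9, 9, 0]
R5 ← R5 + (2)·R2: [0, 0, -6, 6, 0]
R6 ← R6 + (2)·R2: [0, 0, 9, -9, 0]
R4 ← R4 + (1/2)·R3: [0, 0, 0, 0, 0]
R5 ← R5 + (1/3)·R3: [0, 0, 0, 0, 0]
R6 ← R6 − (1/2)·R3: [0, 0, 0, 0, 0]
3 nonzero rows, so rank(P) = 3.
P has 5 columns; by rank–nullity, nullity = 5 − 3 = 2.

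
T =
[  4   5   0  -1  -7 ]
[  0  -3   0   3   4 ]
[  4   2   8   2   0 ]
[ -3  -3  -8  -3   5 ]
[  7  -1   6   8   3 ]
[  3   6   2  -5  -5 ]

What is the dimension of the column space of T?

4

Row reduce to echelon form.
R3 ← R3 − R1: [0, -3, 8, 3, 7]
R4 ← R4 + (3/4)·R1: [0, 3/4, -8, -15/4, -1/4]
R5 ← R5 − (7/4)·R1: [0, -39/4, 6, 39/4, 61/4]
R6 ← R6 − (3/4)·R1: [0, 9/4, 2, -17/4, 1/4]
R3 ← R3 − R2: [0, 0, 8, 0, 3]
R4 ← R4 + (1/4)·R2: [0, 0, -8, -3, 3/4]
R5 ← R5 − (13/4)·R2: [0, 0, 6, 0, 9/4]
R6 ← R6 + (3/4)·R2: [0, 0, 2, -2, 13/4]
R4 ← R4 + R3: [0, 0, 0, -3, 15/4]
R5 ← R5 − (3/4)·R3: [0, 0, 0, 0, 0]
R6 ← R6 − (1/4)·R3: [0, 0, 0, -2, 5/2]
R6 ← R6 − (2/3)·R4: [0, 0, 0, 0, 0]
Echelon form has 4 nonzero rows, so rank(T) = 4.
The column space has dimension equal to the rank: 4.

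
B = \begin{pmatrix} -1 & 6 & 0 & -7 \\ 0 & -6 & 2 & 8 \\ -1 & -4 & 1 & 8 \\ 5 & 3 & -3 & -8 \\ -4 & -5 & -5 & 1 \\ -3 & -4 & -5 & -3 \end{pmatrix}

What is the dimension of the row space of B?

Row reduce to echelon form.
R3 ← R3 − R1: [0, -10, 1, 15]
R4 ← R4 + (5)·R1: [0, 33, -3, -43]
R5 ← R5 − (4)·R1: [0, -29, -5, 29]
R6 ← R6 − (3)·R1: [0, -22, -5, 18]
R3 ← R3 − (5/3)·R2: [0, 0, -7/3, 5/3]
R4 ← R4 + (11/2)·R2: [0, 0, 8, 1]
R5 ← R5 − (29/6)·R2: [0, 0, -44/3, -29/3]
R6 ← R6 − (11/3)·R2: [0, 0, -37/3, -34/3]
R4 ← R4 + (24/7)·R3: [0, 0, 0, 47/7]
R5 ← R5 − (44/7)·R3: [0, 0, 0, -141/7]
R6 ← R6 − (37/7)·R3: [0, 0, 0, -141/7]
R5 ← R5 + (3)·R4: [0, 0, 0, 0]
R6 ← R6 + (3)·R4: [0, 0, 0, 0]
Echelon form has 4 nonzero rows, so rank(B) = 4.
The row space has dimension equal to the rank: 4.

4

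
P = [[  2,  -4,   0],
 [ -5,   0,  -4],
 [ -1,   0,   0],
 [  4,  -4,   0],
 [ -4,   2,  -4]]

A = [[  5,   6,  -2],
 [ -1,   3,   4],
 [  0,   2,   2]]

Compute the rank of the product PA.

3

First compute PA:
[[ 14,   0, -20],
 [-25, -38,   2],
 [ -5,  -6,   2],
 [ 24,  12, -24],
 [-22, -26,   8]]
Now row reduce the product.
R2 ← R2 + (25/14)·R1: [0, -38, -236/7]
R3 ← R3 + (5/14)·R1: [0, -6, -36/7]
R4 ← R4 − (12/7)·R1: [0, 12, 72/7]
R5 ← R5 + (11/7)·R1: [0, -26, -164/7]
R3 ← R3 − (3/19)·R2: [0, 0, 24/133]
R4 ← R4 + (6/19)·R2: [0, 0, -48/133]
R5 ← R5 − (13/19)·R2: [0, 0, -48/133]
R4 ← R4 + (2)·R3: [0, 0, 0]
R5 ← R5 + (2)·R3: [0, 0, 0]
3 nonzero rows, so rank(PA) = 3.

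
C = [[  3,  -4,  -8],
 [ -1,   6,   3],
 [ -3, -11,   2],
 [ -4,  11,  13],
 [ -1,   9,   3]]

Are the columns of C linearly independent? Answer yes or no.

Row reduce C to echelon form.
R2 ← R2 + (1/3)·R1: [0, 14/3, 1/3]
R3 ← R3 + R1: [0, -15, -6]
R4 ← R4 + (4/3)·R1: [0, 17/3, 7/3]
R5 ← R5 + (1/3)·R1: [0, 23/3, 1/3]
R3 ← R3 + (45/14)·R2: [0, 0, -69/14]
R4 ← R4 − (17/14)·R2: [0, 0, 27/14]
R5 ← R5 − (23/14)·R2: [0, 0, -3/14]
R4 ← R4 + (9/23)·R3: [0, 0, 0]
R5 ← R5 − (1/23)·R3: [0, 0, 0]
3 pivots among 3 columns.
Every column is a pivot column, so the columns are linearly independent.

yes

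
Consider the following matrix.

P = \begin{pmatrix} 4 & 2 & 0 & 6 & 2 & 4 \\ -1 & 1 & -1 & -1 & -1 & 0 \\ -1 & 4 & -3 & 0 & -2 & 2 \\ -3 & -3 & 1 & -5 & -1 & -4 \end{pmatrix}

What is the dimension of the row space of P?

Row reduce to echelon form.
R2 ← R2 + (1/4)·R1: [0, 3/2, -1, 1/2, -1/2, 1]
R3 ← R3 + (1/4)·R1: [0, 9/2, -3, 3/2, -3/2, 3]
R4 ← R4 + (3/4)·R1: [0, -3/2, 1, -1/2, 1/2, -1]
R3 ← R3 − (3)·R2: [0, 0, 0, 0, 0, 0]
R4 ← R4 + R2: [0, 0, 0, 0, 0, 0]
Echelon form has 2 nonzero rows, so rank(P) = 2.
The row space has dimension equal to the rank: 2.

2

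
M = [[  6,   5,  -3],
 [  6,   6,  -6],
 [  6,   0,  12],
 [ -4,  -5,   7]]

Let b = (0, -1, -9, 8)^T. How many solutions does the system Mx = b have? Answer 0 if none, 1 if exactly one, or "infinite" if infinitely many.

0

Row reduce the augmented matrix [M | b].
R2 ← R2 − R1: [0, 1, -3, -1]
R3 ← R3 − R1: [0, -5, 15, -9]
R4 ← R4 + (2/3)·R1: [0, -5/3, 5, 8]
R3 ← R3 + (5)·R2: [0, 0, 0, -14]
R4 ← R4 + (5/3)·R2: [0, 0, 0, 19/3]
R4 ← R4 + (19/42)·R3: [0, 0, 0, 0]
The echelon form has 3 nonzero rows; the last pivot sits in the augmented column, so rank(M) = 2 but rank([M|b]) = 3.
Since the ranks differ, the system is inconsistent.
It has no solutions.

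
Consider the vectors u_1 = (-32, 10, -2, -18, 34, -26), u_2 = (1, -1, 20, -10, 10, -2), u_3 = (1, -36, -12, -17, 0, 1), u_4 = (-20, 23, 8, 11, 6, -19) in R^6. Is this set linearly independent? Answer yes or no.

Form the matrix with these vectors as rows and row reduce.
R2 ← R2 + (1/32)·R1: [0, -11/16, 319/16, -169/16, 177/16, -45/16]
R3 ← R3 + (1/32)·R1: [0, -571/16, -193/16, -281/16, 17/16, 3/16]
R4 ← R4 − (5/8)·R1: [0, 67/4, 37/4, 89/4, -61/4, -11/4]
R3 ← R3 − (571/11)·R2: [0, 0, -1047, 5838/11, -6305/11, 1608/11]
R4 ← R4 + (268/11)·R2: [0, 0, 495, -2586/11, 2797/11, -784/11]
R4 ← R4 + (165/349)·R3: [0, 0, 0, 60756/3839, -64172/3839, -8296/3839]
4 nonzero rows, so the 4 vectors span a space of dimension 4.
Since 4 = 4, the vectors are linearly independent.

yes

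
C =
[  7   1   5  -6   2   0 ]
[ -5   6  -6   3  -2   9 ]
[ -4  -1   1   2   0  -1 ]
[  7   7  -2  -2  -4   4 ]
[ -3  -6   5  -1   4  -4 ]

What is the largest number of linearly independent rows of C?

Row reduce to echelon form.
R2 ← R2 + (5/7)·R1: [0, 47/7, -17/7, -9/7, -4/7, 9]
R3 ← R3 + (4/7)·R1: [0, -3/7, 27/7, -10/7, 8/7, -1]
R4 ← R4 − R1: [0, 6, -7, 4, -6, 4]
R5 ← R5 + (3/7)·R1: [0, -39/7, 50/7, -25/7, 34/7, -4]
R3 ← R3 + (3/47)·R2: [0, 0, 174/47, -71/47, 52/47, -20/47]
R4 ← R4 − (42/47)·R2: [0, 0, -227/47, 242/47, -258/47, -190/47]
R5 ← R5 + (39/47)·R2: [0, 0, 241/47, -218/47, 206/47, 163/47]
R4 ← R4 + (227/174)·R3: [0, 0, 0, 553/174, -352/87, -400/87]
R5 ← R5 − (241/174)·R3: [0, 0, 0, -443/174, 248/87, 353/87]
R5 ← R5 + (443/553)·R4: [0, 0, 0, 0, -216/553, 207/553]
Echelon form has 5 nonzero rows, so rank(C) = 5.
The rank gives the maximum number of linearly independent rows: 5.

5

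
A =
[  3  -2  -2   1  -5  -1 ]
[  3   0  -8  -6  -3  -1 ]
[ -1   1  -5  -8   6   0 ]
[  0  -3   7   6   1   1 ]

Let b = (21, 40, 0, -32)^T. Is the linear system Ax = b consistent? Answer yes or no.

Row reduce the augmented matrix [A | b].
R2 ← R2 − R1: [0, 2, -6, -7, 2, 0, 19]
R3 ← R3 + (1/3)·R1: [0, 1/3, -17/3, -23/3, 13/3, -1/3, 7]
R3 ← R3 − (1/6)·R2: [0, 0, -14/3, -13/2, 4, -1/3, 23/6]
R4 ← R4 + (3/2)·R2: [0, 0, -2, -9/2, 4, 1, -7/2]
R4 ← R4 − (3/7)·R3: [0, 0, 0, -12/7, 16/7, 8/7, -36/7]
The echelon form has 4 nonzero rows, and every pivot lies in the first 6 columns, so rank(A) = rank([A|b]) = 4.
The system is consistent.

yes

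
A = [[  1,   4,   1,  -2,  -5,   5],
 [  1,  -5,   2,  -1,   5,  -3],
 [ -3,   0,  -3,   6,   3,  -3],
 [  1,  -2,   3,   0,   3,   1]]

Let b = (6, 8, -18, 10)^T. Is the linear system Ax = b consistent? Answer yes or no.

Row reduce the augmented matrix [A | b].
R2 ← R2 − R1: [0, -9, 1, 1, 10, -8, 2]
R3 ← R3 + (3)·R1: [0, 12, 0, 0, -12, 12, 0]
R4 ← R4 − R1: [0, -6, 2, 2, 8, -4, 4]
R3 ← R3 + (4/3)·R2: [0, 0, 4/3, 4/3, 4/3, 4/3, 8/3]
R4 ← R4 − (2/3)·R2: [0, 0, 4/3, 4/3, 4/3, 4/3, 8/3]
R4 ← R4 − R3: [0, 0, 0, 0, 0, 0, 0]
The echelon form has 3 nonzero rows, and every pivot lies in the first 6 columns, so rank(A) = rank([A|b]) = 3.
The system is consistent.

yes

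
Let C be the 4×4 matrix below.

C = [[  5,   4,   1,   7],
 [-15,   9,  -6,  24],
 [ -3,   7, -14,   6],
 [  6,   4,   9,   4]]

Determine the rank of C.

4

Row reduce to echelon form.
R2 ← R2 + (3)·R1: [0, 21, -3, 45]
R3 ← R3 + (3/5)·R1: [0, 47/5, -67/5, 51/5]
R4 ← R4 − (6/5)·R1: [0, -4/5, 39/5, -22/5]
R3 ← R3 − (47/105)·R2: [0, 0, -422/35, -348/35]
R4 ← R4 + (4/105)·R2: [0, 0, 269/35, -94/35]
R4 ← R4 + (269/422)·R3: [0, 0, 0, -1904/211]
Echelon form has 4 nonzero rows, so rank(C) = 4.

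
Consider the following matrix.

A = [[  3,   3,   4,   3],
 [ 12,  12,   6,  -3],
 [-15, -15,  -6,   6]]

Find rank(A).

2

Row reduce to echelon form.
R2 ← R2 − (4)·R1: [0, 0, -10, -15]
R3 ← R3 + (5)·R1: [0, 0, 14, 21]
R3 ← R3 + (7/5)·R2: [0, 0, 0, 0]
Echelon form has 2 nonzero rows, so rank(A) = 2.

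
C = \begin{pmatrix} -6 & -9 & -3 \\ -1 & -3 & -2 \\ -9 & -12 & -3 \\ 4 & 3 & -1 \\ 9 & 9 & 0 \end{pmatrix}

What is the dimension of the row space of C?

Row reduce to echelon form.
R2 ← R2 − (1/6)·R1: [0, -3/2, -3/2]
R3 ← R3 − (3/2)·R1: [0, 3/2, 3/2]
R4 ← R4 + (2/3)·R1: [0, -3, -3]
R5 ← R5 + (3/2)·R1: [0, -9/2, -9/2]
R3 ← R3 + R2: [0, 0, 0]
R4 ← R4 − (2)·R2: [0, 0, 0]
R5 ← R5 − (3)·R2: [0, 0, 0]
Echelon form has 2 nonzero rows, so rank(C) = 2.
The row space has dimension equal to the rank: 2.

2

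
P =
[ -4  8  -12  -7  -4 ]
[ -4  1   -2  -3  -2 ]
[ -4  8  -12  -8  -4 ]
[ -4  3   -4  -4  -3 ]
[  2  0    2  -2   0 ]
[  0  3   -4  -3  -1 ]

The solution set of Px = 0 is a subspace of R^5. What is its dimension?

Row reduce to echelon form.
R2 ← R2 − R1: [0, -7, 10, 4, 2]
R3 ← R3 − R1: [0, 0, 0, -1, 0]
R4 ← R4 − R1: [0, -5, 8, 3, 1]
R5 ← R5 + (1/2)·R1: [0, 4, -4, -11/2, -2]
R4 ← R4 − (5/7)·R2: [0, 0, 6/7, 1/7, -3/7]
R5 ← R5 + (4/7)·R2: [0, 0, 12/7, -45/14, -6/7]
R6 ← R6 + (3/7)·R2: [0, 0, 2/7, -9/7, -1/7]
Swap R3 ↔ R4
R5 ← R5 − (2)·R3: [0, 0, 0, -7/2, 0]
R6 ← R6 − (1/3)·R3: [0, 0, 0, -4/3, 0]
R5 ← R5 − (7/2)·R4: [0, 0, 0, 0, 0]
R6 ← R6 − (4/3)·R4: [0, 0, 0, 0, 0]
4 nonzero rows, so rank(P) = 4.
P has 5 columns; by rank–nullity, nullity = 5 − 4 = 1.

1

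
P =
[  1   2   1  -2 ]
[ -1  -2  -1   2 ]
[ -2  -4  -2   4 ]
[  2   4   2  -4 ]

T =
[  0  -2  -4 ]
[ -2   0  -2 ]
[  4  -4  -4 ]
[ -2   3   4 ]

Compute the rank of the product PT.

1

First compute PT:
[[  4, -12, -20],
 [ -4,  12,  20],
 [ -8,  24,  40],
 [  8, -24, -40]]
Now row reduce the product.
R2 ← R2 + R1: [0, 0, 0]
R3 ← R3 + (2)·R1: [0, 0, 0]
R4 ← R4 − (2)·R1: [0, 0, 0]
1 nonzero row, so rank(PT) = 1.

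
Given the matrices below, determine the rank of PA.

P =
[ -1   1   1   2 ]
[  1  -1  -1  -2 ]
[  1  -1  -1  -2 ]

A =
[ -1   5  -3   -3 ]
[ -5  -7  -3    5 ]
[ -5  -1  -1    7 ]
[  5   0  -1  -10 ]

First compute PA:
[[  1, -13,  -3,  -5],
 [ -1,  13,   3,   5],
 [ -1,  13,   3,   5]]
Now row reduce the product.
R2 ← R2 + R1: [0, 0, 0, 0]
R3 ← R3 + R1: [0, 0, 0, 0]
1 nonzero row, so rank(PA) = 1.

1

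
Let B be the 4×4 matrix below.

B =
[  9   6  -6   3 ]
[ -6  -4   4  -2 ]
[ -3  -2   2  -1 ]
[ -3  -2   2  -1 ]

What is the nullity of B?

Row reduce to echelon form.
R2 ← R2 + (2/3)·R1: [0, 0, 0, 0]
R3 ← R3 + (1/3)·R1: [0, 0, 0, 0]
R4 ← R4 + (1/3)·R1: [0, 0, 0, 0]
1 nonzero row, so rank(B) = 1.
B has 4 columns; by rank–nullity, nullity = 4 − 1 = 3.

3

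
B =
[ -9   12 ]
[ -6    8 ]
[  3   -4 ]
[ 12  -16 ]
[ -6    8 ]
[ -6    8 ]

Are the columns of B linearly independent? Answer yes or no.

Row reduce B to echelon form.
R2 ← R2 − (2/3)·R1: [0, 0]
R3 ← R3 + (1/3)·R1: [0, 0]
R4 ← R4 + (4/3)·R1: [0, 0]
R5 ← R5 − (2/3)·R1: [0, 0]
R6 ← R6 − (2/3)·R1: [0, 0]
1 pivot among 2 columns.
Only 1 < 2 pivot columns, so the columns are linearly dependent.

no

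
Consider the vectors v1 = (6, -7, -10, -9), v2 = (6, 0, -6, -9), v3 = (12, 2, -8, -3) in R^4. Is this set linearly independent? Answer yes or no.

Form the matrix with these vectors as rows and row reduce.
R2 ← R2 − R1: [0, 7, 4, 0]
R3 ← R3 − (2)·R1: [0, 16, 12, 15]
R3 ← R3 − (16/7)·R2: [0, 0, 20/7, 15]
3 nonzero rows, so the 3 vectors span a space of dimension 3.
Since 3 = 3, the vectors are linearly independent.

yes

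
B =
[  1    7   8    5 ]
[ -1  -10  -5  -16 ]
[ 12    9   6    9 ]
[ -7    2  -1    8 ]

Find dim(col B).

4

Row reduce to echelon form.
R2 ← R2 + R1: [0, -3, 3, -11]
R3 ← R3 − (12)·R1: [0, -75, -90, -51]
R4 ← R4 + (7)·R1: [0, 51, 55, 43]
R3 ← R3 − (25)·R2: [0, 0, -165, 224]
R4 ← R4 + (17)·R2: [0, 0, 106, -144]
R4 ← R4 + (106/165)·R3: [0, 0, 0, -16/165]
Echelon form has 4 nonzero rows, so rank(B) = 4.
The column space has dimension equal to the rank: 4.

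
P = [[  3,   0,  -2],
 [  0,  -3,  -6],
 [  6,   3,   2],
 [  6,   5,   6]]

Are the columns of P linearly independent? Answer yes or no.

Row reduce P to echelon form.
R3 ← R3 − (2)·R1: [0, 3, 6]
R4 ← R4 − (2)·R1: [0, 5, 10]
R3 ← R3 + R2: [0, 0, 0]
R4 ← R4 + (5/3)·R2: [0, 0, 0]
2 pivots among 3 columns.
Only 2 < 3 pivot columns, so the columns are linearly dependent.

no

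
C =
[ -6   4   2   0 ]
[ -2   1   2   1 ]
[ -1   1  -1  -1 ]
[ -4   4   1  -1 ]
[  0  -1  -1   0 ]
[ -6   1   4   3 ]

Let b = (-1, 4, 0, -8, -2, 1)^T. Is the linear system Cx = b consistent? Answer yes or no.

Row reduce the augmented matrix [C | b].
R2 ← R2 − (1/3)·R1: [0, -1/3, 4/3, 1, 13/3]
R3 ← R3 − (1/6)·R1: [0, 1/3, -4/3, -1, 1/6]
R4 ← R4 − (2/3)·R1: [0, 4/3, -1/3, -1, -22/3]
R6 ← R6 − R1: [0, -3, 2, 3, 2]
R3 ← R3 + R2: [0, 0, 0, 0, 9/2]
R4 ← R4 + (4)·R2: [0, 0, 5, 3, 10]
R5 ← R5 − (3)·R2: [0, 0, -5, -3, -15]
R6 ← R6 − (9)·R2: [0, 0, -10, -6, -37]
Swap R3 ↔ R4
R5 ← R5 + R3: [0, 0, 0, 0, -5]
R6 ← R6 + (2)·R3: [0, 0, 0, 0, -17]
R5 ← R5 + (10/9)·R4: [0, 0, 0, 0, 0]
R6 ← R6 + (34/9)·R4: [0, 0, 0, 0, 0]
The echelon form has 4 nonzero rows; the last pivot sits in the augmented column, so rank(C) = 3 but rank([C|b]) = 4.
Since the ranks differ, the system is inconsistent.

no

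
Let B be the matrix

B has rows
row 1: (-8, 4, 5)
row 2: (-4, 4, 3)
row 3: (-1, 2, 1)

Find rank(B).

Row reduce to echelon form.
R2 ← R2 − (1/2)·R1: [0, 2, 1/2]
R3 ← R3 − (1/8)·R1: [0, 3/2, 3/8]
R3 ← R3 − (3/4)·R2: [0, 0, 0]
Echelon form has 2 nonzero rows, so rank(B) = 2.

2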